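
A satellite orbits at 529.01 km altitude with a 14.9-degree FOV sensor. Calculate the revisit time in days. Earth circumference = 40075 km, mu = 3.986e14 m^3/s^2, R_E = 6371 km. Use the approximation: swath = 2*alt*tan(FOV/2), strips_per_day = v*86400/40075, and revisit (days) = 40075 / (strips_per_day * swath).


swath = 2*529.01*tan(0.130027) = 138.3518 km
v = sqrt(mu/r) = 7600.5284 m/s = 7.6005 km/s
strips/day = v*86400/40075 = 7.6005*86400/40075 = 16.3864
coverage/day = strips * swath = 16.3864 * 138.3518 = 2267.0900 km
revisit = 40075 / 2267.0900 = 17.6768 days

17.6768 days


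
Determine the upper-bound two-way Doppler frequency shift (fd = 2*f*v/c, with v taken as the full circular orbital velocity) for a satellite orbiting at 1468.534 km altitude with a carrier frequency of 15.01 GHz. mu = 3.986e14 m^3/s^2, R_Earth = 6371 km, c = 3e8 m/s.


r = 7.839534e+06 m
v = sqrt(mu/r) = 7130.5581 m/s (worst-case radial velocity)
f = 15.01 GHz = 1.501e+10 Hz
fd = 2*f*v/c = 2*1.501e+10*7130.5581/3.0e+08
fd = 713531.1811 Hz

713531.1811 Hz


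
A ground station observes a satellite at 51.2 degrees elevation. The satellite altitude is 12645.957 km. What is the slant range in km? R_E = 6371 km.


h = 12645.957 km, el = 51.2 deg
d = -R_E*sin(el) + sqrt((R_E*sin(el))^2 + 2*R_E*h + h^2)
d = -6371.0000*sin(0.8936086) + sqrt((6371.0000*0.779338)^2 + 2*6371.0000*12645.957 + 12645.957^2)
d = 13628.0583 km

13628.0583 km


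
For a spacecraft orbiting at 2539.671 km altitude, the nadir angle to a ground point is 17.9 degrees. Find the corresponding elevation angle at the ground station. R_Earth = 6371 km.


r = R_E + alt = 8910.6710 km
Law of sines in the satellite / Earth-center / ground-point triangle:
  sin(nadir)/R_E = sin(90 + el)/r  =>  cos(el) = (r/R_E)*sin(nadir)
cos(el) = (8910.6710 / 6371.0000) * sin(17.9 deg) = 0.4298782
el = arccos(0.4298782) = 64.5402 deg
(Earth-central angle = 90 - nadir - el = 7.5598 deg)

64.5402 degrees


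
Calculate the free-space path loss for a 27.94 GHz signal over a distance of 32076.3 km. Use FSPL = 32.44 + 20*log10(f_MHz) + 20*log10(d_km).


f = 27.94 GHz = 27940.0000 MHz
d = 32076.3 km
FSPL = 32.44 + 20*log10(27940.0000) + 20*log10(32076.3)
FSPL = 32.44 + 88.9245 + 90.1237
FSPL = 211.4882 dB

211.4882 dB


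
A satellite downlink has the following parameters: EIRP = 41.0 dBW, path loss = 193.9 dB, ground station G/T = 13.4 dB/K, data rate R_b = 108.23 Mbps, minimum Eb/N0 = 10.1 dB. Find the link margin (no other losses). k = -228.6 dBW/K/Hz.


C/N0 = EIRP - FSPL + G/T - k = 41.0 - 193.9 + 13.4 - (-228.6)
C/N0 = 89.1000 dB-Hz
R_b = 108.23 Mbps = 1.0823e+08 bps -> 10*log10(R_b) = 80.3435 dB-Hz
Eb/N0 = C/N0 - 10*log10(R_b) = 89.1000 - 80.3435 = 8.7565 dB
Margin = Eb/N0 - Eb/N0_req = 8.7565 - 10.1 = -1.3435 dB (negative margin: link does not close)

-1.3435 dB


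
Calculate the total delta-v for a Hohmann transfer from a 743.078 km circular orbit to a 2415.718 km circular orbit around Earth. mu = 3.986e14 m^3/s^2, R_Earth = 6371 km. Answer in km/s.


r1 = 7114.0780 km = 7.114078e+06 m
r2 = 8786.7180 km = 8.786718e+06 m
dv1 = sqrt(mu/r1)*(sqrt(2*r2/(r1+r2)) - 1) = 383.8555 m/s
dv2 = sqrt(mu/r2)*(1 - sqrt(2*r1/(r1+r2))) = 364.0901 m/s
total dv = |dv1| + |dv2| = 383.8555 + 364.0901 = 747.9456 m/s = 0.7479456 km/s

0.7479 km/s


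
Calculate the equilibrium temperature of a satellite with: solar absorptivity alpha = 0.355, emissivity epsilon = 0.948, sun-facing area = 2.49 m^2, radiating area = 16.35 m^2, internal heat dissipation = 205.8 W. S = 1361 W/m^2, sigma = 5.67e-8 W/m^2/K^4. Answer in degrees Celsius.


Numerator = alpha*S*A_sun + Q_int = 0.355*1361*2.49 + 205.8 = 1408.8559 W
Denominator = eps*sigma*A_rad = 0.948*5.67e-8*16.35 = 8.7883866e-07 W/K^4
T^4 = 1.6030883e+09 K^4
T = 200.0964 K = -73.0536 C

-73.0536 degrees Celsius


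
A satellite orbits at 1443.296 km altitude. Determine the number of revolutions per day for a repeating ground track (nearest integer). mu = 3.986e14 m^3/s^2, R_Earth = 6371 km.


r = 7.814296e+06 m
T = 2*pi*sqrt(r^3/mu) = 6874.5774 s = 114.5763 min
revs/day = 1440 / 114.5763 = 12.5680
Rounded: 13 revolutions per day

13 revolutions per day


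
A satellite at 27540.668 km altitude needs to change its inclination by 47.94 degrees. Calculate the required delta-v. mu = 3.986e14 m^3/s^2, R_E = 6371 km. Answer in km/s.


r = 33911.6680 km = 3.3911668e+07 m
V = sqrt(mu/r) = 3428.4204 m/s
di = 47.94 deg = 0.8367108 rad
dV = 2*V*sin(di/2) = 2*3428.4204*sin(0.4183554)
dV = 2785.6482 m/s = 2.7856 km/s

2.7856 km/s


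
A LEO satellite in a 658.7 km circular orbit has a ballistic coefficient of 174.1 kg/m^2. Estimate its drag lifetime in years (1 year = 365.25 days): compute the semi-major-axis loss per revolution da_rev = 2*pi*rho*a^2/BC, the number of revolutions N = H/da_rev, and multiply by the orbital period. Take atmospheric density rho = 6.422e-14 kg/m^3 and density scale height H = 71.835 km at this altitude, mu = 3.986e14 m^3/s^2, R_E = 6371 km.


a = R_E + alt = 7029.7000 km = 7.0297e+06 m
da_rev = 2*pi*rho*a^2/BC = 2*pi*6.422e-14*(7.0297e+06)^2/174.1 = 0.114531509 m per revolution
N = H/da_rev = 71835.0000 m / 0.114531509 m = 627207.3149 revolutions
P = 2*pi*sqrt(a^3/mu) = 5865.6536 s
lifetime = N*P = 627207.3149 * 5865.6536 = 3.6789808e+09 s = 42580.7965 days
years = 42580.7965 / 365.25 = 116.5799 years

116.5799 years


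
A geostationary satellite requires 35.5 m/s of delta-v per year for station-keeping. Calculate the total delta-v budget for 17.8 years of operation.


dV = rate * years = 35.5 * 17.8
dV = 631.9000 m/s

631.9000 m/s


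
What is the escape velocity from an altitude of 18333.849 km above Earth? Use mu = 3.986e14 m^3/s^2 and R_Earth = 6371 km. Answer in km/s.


r = 6371.0 + 18333.849 = 24704.8490 km = 2.4704849e+07 m
v_esc = sqrt(2*mu/r) = sqrt(2*3.986e14 / 2.4704849e+07)
v_esc = 5680.5782 m/s = 5.6806 km/s

5.6806 km/s


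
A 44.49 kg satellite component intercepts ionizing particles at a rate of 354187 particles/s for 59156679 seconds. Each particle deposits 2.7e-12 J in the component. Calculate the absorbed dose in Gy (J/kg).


Total energy deposited = rate * time * E_per
  = 354187 * 59156679 * 2.7e-12 = 56.5718 J
Dose = E_total / mass = 56.5718 / 44.49
Dose = 1.2716 Gy

1.2716 Gy


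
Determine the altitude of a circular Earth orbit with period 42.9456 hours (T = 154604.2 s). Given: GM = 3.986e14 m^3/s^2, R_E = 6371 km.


T = 154604.2 s
r = (mu*T^2/(4*pi^2))^(1/3) = (3.986e14 * 154604.2^2 / (4*pi^2))^(1/3)
r = 6.2259655e+07 m = 62259.6552 km
alt = r - R_E = 62259.6552 - 6371 = 55888.6552 km

55888.6552 km


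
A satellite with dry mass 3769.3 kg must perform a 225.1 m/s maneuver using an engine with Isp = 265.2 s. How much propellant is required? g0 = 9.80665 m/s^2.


ve = Isp * g0 = 265.2 * 9.80665 = 2600.723580 m/s
mass ratio = exp(dv/ve) = exp(225.1/2600.723580) = 1.09040898
m_prop = m_dry * (mr - 1) = 3769.3 * (1.09040898 - 1)
m_prop = 340.7786 kg

340.7786 kg


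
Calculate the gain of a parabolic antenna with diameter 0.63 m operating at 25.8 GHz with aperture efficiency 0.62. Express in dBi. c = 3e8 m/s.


lambda = c/f = 3e8 / 2.58e+10 = 0.01162791 m
G = eta*(pi*D/lambda)^2 = 0.62*(pi*0.63/0.01162791)^2
G = 17962.6098 (linear)
G = 10*log10(17962.6098) = 42.5437 dBi

42.5437 dBi


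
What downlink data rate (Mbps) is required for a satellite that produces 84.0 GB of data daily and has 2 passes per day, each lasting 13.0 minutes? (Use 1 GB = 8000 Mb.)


total contact time = 2 * 13.0 * 60 = 1560.0000 s
data = 84.0 GB = 672000.0000 Mb
rate = 672000.0000 / 1560.0000 = 430.7692 Mbps

430.7692 Mbps


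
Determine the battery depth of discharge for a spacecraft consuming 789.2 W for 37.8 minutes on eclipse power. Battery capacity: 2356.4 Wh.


E_used = P * t / 60 = 789.2 * 37.8 / 60 = 497.1960 Wh
DOD = E_used / E_total * 100 = 497.1960 / 2356.4 * 100
DOD = 21.0998 %

21.0998 %


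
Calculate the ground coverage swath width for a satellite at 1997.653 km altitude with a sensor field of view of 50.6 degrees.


FOV = 50.6 deg = 0.8831366 rad
swath = 2 * alt * tan(FOV/2) = 2 * 1997.653 * tan(0.4415683)
swath = 2 * 1997.653 * 0.4726978
swath = 1888.5725 km

1888.5725 km


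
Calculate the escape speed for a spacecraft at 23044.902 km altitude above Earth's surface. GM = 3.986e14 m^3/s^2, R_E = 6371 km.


r = 6371.0 + 23044.902 = 29415.9020 km = 2.9415902e+07 m
v_esc = sqrt(2*mu/r) = sqrt(2*3.986e14 / 2.9415902e+07)
v_esc = 5205.8609 m/s = 5.2059 km/s

5.2059 km/s


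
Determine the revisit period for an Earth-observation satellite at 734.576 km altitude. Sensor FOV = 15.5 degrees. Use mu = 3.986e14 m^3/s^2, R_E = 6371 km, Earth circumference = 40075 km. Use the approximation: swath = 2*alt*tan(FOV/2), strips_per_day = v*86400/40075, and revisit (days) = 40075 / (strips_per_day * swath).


swath = 2*734.576*tan(0.135263) = 199.9428 km
v = sqrt(mu/r) = 7489.7790 m/s = 7.4898 km/s
strips/day = v*86400/40075 = 7.4898*86400/40075 = 16.1476
coverage/day = strips * swath = 16.1476 * 199.9428 = 3228.6057 km
revisit = 40075 / 3228.6057 = 12.4125 days

12.4125 days


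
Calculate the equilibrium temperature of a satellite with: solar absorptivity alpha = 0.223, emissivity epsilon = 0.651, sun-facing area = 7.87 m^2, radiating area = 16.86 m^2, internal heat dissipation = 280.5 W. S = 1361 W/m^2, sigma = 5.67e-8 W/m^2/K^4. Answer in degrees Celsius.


Numerator = alpha*S*A_sun + Q_int = 0.223*1361*7.87 + 280.5 = 2669.0686 W
Denominator = eps*sigma*A_rad = 0.651*5.67e-8*16.86 = 6.2233126e-07 W/K^4
T^4 = 4.288823e+09 K^4
T = 255.9084 K = -17.2416 C

-17.2416 degrees Celsius


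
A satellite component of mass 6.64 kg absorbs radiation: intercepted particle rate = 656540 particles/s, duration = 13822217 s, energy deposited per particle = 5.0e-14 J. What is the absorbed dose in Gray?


Total energy deposited = rate * time * E_per
  = 656540 * 13822217 * 5.0e-14 = 0.4537419 J
Dose = E_total / mass = 0.4537419 / 6.64
Dose = 0.06833463 Gy

0.0683 Gy


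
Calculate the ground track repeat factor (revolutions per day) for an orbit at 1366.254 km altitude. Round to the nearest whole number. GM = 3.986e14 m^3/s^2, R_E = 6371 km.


r = 7.737254e+06 m
T = 2*pi*sqrt(r^3/mu) = 6773.1626 s = 112.8860 min
revs/day = 1440 / 112.8860 = 12.7562
Rounded: 13 revolutions per day

13 revolutions per day


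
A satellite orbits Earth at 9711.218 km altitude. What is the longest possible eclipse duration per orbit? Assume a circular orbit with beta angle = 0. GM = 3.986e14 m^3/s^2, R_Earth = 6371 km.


r = 16082.2180 km
T = 338.2820 min
Eclipse fraction = arcsin(R_E/r)/pi = arcsin(6371.0000/16082.2180)/pi
= arcsin(0.3961518)/pi = 0.1296546
Eclipse duration = 0.1296546 * 338.2820 = 43.8598 min

43.8598 minutes


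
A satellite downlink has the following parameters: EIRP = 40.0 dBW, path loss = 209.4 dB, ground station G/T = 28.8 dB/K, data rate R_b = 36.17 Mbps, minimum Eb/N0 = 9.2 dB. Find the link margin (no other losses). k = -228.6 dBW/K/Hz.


C/N0 = EIRP - FSPL + G/T - k = 40.0 - 209.4 + 28.8 - (-228.6)
C/N0 = 88.0000 dB-Hz
R_b = 36.17 Mbps = 3.617e+07 bps -> 10*log10(R_b) = 75.5835 dB-Hz
Eb/N0 = C/N0 - 10*log10(R_b) = 88.0000 - 75.5835 = 12.4165 dB
Margin = Eb/N0 - Eb/N0_req = 12.4165 - 9.2 = 3.2165 dB (link closes)

3.2165 dB


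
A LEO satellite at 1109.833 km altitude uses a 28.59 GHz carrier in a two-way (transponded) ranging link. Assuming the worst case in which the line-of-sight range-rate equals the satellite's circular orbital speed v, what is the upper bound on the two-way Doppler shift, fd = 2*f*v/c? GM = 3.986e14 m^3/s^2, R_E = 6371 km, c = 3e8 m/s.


r = 7.480833e+06 m
v = sqrt(mu/r) = 7299.5093 m/s (worst-case radial velocity)
f = 28.59 GHz = 2.859e+10 Hz
fd = 2*f*v/c = 2*2.859e+10*7299.5093/3.0e+08
fd = 1.3912865e+06 Hz

1.3913e+06 Hz


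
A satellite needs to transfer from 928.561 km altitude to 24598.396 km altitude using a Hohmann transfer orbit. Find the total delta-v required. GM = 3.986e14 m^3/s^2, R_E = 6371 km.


r1 = 7299.5610 km = 7.299561e+06 m
r2 = 30969.3960 km = 3.0969396e+07 m
dv1 = sqrt(mu/r1)*(sqrt(2*r2/(r1+r2)) - 1) = 2011.5037 m/s
dv2 = sqrt(mu/r2)*(1 - sqrt(2*r1/(r1+r2))) = 1371.7256 m/s
total dv = |dv1| + |dv2| = 2011.5037 + 1371.7256 = 3383.2293 m/s = 3.3832 km/s

3.3832 km/s


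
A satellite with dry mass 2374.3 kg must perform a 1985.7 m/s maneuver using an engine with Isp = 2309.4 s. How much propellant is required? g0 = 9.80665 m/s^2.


ve = Isp * g0 = 2309.4 * 9.80665 = 22647.477510 m/s
mass ratio = exp(dv/ve) = exp(1985.7/22647.477510) = 1.09163726
m_prop = m_dry * (mr - 1) = 2374.3 * (1.09163726 - 1)
m_prop = 217.5743 kg

217.5743 kg


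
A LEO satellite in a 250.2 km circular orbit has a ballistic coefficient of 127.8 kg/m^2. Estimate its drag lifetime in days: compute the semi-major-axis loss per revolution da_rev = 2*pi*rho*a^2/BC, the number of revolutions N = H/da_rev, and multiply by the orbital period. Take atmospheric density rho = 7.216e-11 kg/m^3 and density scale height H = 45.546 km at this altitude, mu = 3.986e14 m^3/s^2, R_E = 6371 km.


a = R_E + alt = 6621.2000 km = 6.6212e+06 m
da_rev = 2*pi*rho*a^2/BC = 2*pi*7.216e-11*(6.6212e+06)^2/127.8 = 155.531712 m per revolution
N = H/da_rev = 45546.0000 m / 155.531712 m = 292.8406 revolutions
P = 2*pi*sqrt(a^3/mu) = 5361.8700 s
lifetime = N*P = 292.8406 * 5361.8700 = 1.5701732e+06 s = 18.1733 days

18.1733 days


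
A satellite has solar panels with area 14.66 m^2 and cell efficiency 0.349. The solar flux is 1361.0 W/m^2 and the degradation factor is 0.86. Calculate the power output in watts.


P = area * eta * S * degradation
P = 14.66 * 0.349 * 1361.0 * 0.86
P = 5988.4713 W

5988.4713 W


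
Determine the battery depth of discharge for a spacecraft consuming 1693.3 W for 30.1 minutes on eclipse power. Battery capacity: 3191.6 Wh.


E_used = P * t / 60 = 1693.3 * 30.1 / 60 = 849.4722 Wh
DOD = E_used / E_total * 100 = 849.4722 / 3191.6 * 100
DOD = 26.6159 %

26.6159 %


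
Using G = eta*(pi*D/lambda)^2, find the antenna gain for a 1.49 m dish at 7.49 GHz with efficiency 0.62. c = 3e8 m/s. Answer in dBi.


lambda = c/f = 3e8 / 7.49e+09 = 0.0400534 m
G = eta*(pi*D/lambda)^2 = 0.62*(pi*1.49/0.0400534)^2
G = 8468.0828 (linear)
G = 10*log10(8468.0828) = 39.2779 dBi

39.2779 dBi


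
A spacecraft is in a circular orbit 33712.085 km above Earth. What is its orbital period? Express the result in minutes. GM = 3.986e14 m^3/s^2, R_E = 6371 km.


r = 40083.0850 km = 4.0083085e+07 m
T = 2*pi*sqrt(r^3/mu) = 2*pi*sqrt(6.4399637e+22 / 3.986e14)
T = 79864.3444 s = 1331.0724 min

1331.0724 minutes


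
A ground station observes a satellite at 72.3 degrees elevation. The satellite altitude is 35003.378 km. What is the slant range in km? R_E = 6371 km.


h = 35003.378 km, el = 72.3 deg
d = -R_E*sin(el) + sqrt((R_E*sin(el))^2 + 2*R_E*h + h^2)
d = -6371.0000*sin(1.2619) + sqrt((6371.0000*0.9526615)^2 + 2*6371.0000*35003.378 + 35003.378^2)
d = 35259.6054 km

35259.6054 km


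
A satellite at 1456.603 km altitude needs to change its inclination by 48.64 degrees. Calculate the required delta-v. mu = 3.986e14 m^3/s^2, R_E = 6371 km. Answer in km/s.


r = 7827.6030 km = 7.827603e+06 m
V = sqrt(mu/r) = 7135.9903 m/s
di = 48.64 deg = 0.8489281 rad
dV = 2*V*sin(di/2) = 2*7135.9903*sin(0.4244641)
dV = 5877.6651 m/s = 5.8777 km/s

5.8777 km/s


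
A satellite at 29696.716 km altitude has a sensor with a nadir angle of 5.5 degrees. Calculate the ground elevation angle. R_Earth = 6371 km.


r = R_E + alt = 36067.7160 km
Law of sines in the satellite / Earth-center / ground-point triangle:
  sin(nadir)/R_E = sin(90 + el)/r  =>  cos(el) = (r/R_E)*sin(nadir)
cos(el) = (36067.7160 / 6371.0000) * sin(5.5 deg) = 0.5426051
el = arccos(0.5426051) = 57.1388 deg
(Earth-central angle = 90 - nadir - el = 27.3612 deg)

57.1388 degrees


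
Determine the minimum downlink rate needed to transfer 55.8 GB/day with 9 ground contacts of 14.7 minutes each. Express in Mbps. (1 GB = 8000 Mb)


total contact time = 9 * 14.7 * 60 = 7938.0000 s
data = 55.8 GB = 446400.0000 Mb
rate = 446400.0000 / 7938.0000 = 56.2358 Mbps

56.2358 Mbps


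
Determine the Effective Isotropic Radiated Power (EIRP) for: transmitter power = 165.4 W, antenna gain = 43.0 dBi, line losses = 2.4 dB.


Pt = 165.4 W = 22.1854 dBW
EIRP = Pt_dBW + Gt - losses = 22.1854 + 43.0 - 2.4 = 62.7854 dBW

62.7854 dBW


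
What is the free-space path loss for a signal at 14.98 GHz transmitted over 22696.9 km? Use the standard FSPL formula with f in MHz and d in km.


f = 14.98 GHz = 14980.0000 MHz
d = 22696.9 km
FSPL = 32.44 + 20*log10(14980.0000) + 20*log10(22696.9)
FSPL = 32.44 + 83.5102 + 87.1193
FSPL = 203.0696 dB

203.0696 dB


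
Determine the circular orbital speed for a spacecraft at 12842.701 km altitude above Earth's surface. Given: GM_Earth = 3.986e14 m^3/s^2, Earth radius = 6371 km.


r = R_E + alt = 6371.0 + 12842.701 = 19213.7010 km = 1.9213701e+07 m
v = sqrt(mu/r) = sqrt(3.986e14 / 1.9213701e+07) = 4554.7352 m/s = 4.5547 km/s

4.5547 km/s


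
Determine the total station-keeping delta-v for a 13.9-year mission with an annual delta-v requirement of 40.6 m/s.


dV = rate * years = 40.6 * 13.9
dV = 564.3400 m/s

564.3400 m/s


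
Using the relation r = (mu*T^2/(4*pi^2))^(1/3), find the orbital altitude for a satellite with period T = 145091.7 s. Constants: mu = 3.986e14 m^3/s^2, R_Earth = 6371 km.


T = 145091.7 s
r = (mu*T^2/(4*pi^2))^(1/3) = (3.986e14 * 145091.7^2 / (4*pi^2))^(1/3)
r = 5.9678912e+07 m = 59678.9122 km
alt = r - R_E = 59678.9122 - 6371 = 53307.9122 km

53307.9122 km


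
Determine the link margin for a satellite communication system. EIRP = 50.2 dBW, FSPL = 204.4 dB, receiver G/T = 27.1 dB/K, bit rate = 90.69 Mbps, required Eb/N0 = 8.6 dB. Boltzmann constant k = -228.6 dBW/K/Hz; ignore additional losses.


C/N0 = EIRP - FSPL + G/T - k = 50.2 - 204.4 + 27.1 - (-228.6)
C/N0 = 101.5000 dB-Hz
R_b = 90.69 Mbps = 9.069e+07 bps -> 10*log10(R_b) = 79.5756 dB-Hz
Eb/N0 = C/N0 - 10*log10(R_b) = 101.5000 - 79.5756 = 21.9244 dB
Margin = Eb/N0 - Eb/N0_req = 21.9244 - 8.6 = 13.3244 dB (link closes)

13.3244 dB


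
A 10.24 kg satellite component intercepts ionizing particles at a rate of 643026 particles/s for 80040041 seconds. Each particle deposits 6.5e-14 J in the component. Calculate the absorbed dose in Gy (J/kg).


Total energy deposited = rate * time * E_per
  = 643026 * 80040041 * 6.5e-14 = 3.3454 J
Dose = E_total / mass = 3.3454 / 10.24
Dose = 0.3267001 Gy

0.3267 Gy


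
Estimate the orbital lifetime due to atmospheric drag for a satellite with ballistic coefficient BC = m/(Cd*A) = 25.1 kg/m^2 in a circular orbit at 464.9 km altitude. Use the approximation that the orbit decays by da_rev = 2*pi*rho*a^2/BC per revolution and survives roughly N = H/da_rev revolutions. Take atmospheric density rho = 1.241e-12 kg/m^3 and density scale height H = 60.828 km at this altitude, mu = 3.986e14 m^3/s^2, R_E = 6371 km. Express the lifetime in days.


a = R_E + alt = 6835.9000 km = 6.8359e+06 m
da_rev = 2*pi*rho*a^2/BC = 2*pi*1.241e-12*(6.8359e+06)^2/25.1 = 14.516748 m per revolution
N = H/da_rev = 60828.0000 m / 14.516748 m = 4190.1947 revolutions
P = 2*pi*sqrt(a^3/mu) = 5624.7701 s
lifetime = N*P = 4190.1947 * 5624.7701 = 2.3568882e+07 s = 272.7880 days

272.7880 days


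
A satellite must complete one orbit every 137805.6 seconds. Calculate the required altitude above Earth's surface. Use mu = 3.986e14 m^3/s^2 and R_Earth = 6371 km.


T = 137805.6 s
r = (mu*T^2/(4*pi^2))^(1/3) = (3.986e14 * 137805.6^2 / (4*pi^2))^(1/3)
r = 5.7663867e+07 m = 57663.8670 km
alt = r - R_E = 57663.8670 - 6371 = 51292.8670 km

51292.8670 km


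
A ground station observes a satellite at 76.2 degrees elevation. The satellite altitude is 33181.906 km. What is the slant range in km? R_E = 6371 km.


h = 33181.906 km, el = 76.2 deg
d = -R_E*sin(el) + sqrt((R_E*sin(el))^2 + 2*R_E*h + h^2)
d = -6371.0000*sin(1.3299) + sqrt((6371.0000*0.9711343)^2 + 2*6371.0000*33181.906 + 33181.906^2)
d = 33336.6039 km

33336.6039 km


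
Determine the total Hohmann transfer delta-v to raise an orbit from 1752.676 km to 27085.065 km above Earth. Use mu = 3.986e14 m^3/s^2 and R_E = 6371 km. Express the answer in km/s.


r1 = 8123.6760 km = 8.123676e+06 m
r2 = 33456.0650 km = 3.3456065e+07 m
dv1 = sqrt(mu/r1)*(sqrt(2*r2/(r1+r2)) - 1) = 1881.2051 m/s
dv2 = sqrt(mu/r2)*(1 - sqrt(2*r1/(r1+r2))) = 1294.0324 m/s
total dv = |dv1| + |dv2| = 1881.2051 + 1294.0324 = 3175.2375 m/s = 3.1752 km/s

3.1752 km/s


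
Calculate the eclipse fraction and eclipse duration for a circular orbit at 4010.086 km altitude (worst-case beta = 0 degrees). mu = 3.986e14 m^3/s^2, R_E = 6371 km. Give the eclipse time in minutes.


r = 10381.0860 km
T = 175.4382 min
Eclipse fraction = arcsin(R_E/r)/pi = arcsin(6371.0000/10381.0860)/pi
= arcsin(0.6137123)/pi = 0.2103245
Eclipse duration = 0.2103245 * 175.4382 = 36.8990 min

36.8990 minutes


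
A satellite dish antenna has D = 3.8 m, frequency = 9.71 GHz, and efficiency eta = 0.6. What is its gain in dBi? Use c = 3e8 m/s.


lambda = c/f = 3e8 / 9.71e+09 = 0.03089598 m
G = eta*(pi*D/lambda)^2 = 0.6*(pi*3.8/0.03089598)^2
G = 89580.6356 (linear)
G = 10*log10(89580.6356) = 49.5221 dBi

49.5221 dBi


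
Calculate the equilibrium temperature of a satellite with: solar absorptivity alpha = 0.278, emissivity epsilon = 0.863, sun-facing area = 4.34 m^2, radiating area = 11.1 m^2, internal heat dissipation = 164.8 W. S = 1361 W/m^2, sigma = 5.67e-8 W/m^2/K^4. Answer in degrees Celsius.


Numerator = alpha*S*A_sun + Q_int = 0.278*1361*4.34 + 164.8 = 1806.8737 W
Denominator = eps*sigma*A_rad = 0.863*5.67e-8*11.1 = 5.4314631e-07 W/K^4
T^4 = 3.3266795e+09 K^4
T = 240.1611 K = -32.9889 C

-32.9889 degrees Celsius


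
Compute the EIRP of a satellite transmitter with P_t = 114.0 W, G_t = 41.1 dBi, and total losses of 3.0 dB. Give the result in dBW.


Pt = 114.0 W = 20.5690 dBW
EIRP = Pt_dBW + Gt - losses = 20.5690 + 41.1 - 3.0 = 58.6690 dBW

58.6690 dBW


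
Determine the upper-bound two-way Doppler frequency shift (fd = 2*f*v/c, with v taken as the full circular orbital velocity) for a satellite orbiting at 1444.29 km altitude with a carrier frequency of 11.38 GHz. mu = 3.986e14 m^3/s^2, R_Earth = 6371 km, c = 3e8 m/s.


r = 7.81529e+06 m
v = sqrt(mu/r) = 7141.6095 m/s (worst-case radial velocity)
f = 11.38 GHz = 1.138e+10 Hz
fd = 2*f*v/c = 2*1.138e+10*7141.6095/3.0e+08
fd = 541810.1058 Hz

541810.1058 Hz


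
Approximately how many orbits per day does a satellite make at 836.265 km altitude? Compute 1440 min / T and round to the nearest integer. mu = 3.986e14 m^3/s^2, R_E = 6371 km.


r = 7.207265e+06 m
T = 2*pi*sqrt(r^3/mu) = 6089.2942 s = 101.4882 min
revs/day = 1440 / 101.4882 = 14.1888
Rounded: 14 revolutions per day

14 revolutions per day


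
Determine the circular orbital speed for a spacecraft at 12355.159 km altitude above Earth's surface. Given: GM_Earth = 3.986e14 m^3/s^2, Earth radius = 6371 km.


r = R_E + alt = 6371.0 + 12355.159 = 18726.1590 km = 1.8726159e+07 m
v = sqrt(mu/r) = sqrt(3.986e14 / 1.8726159e+07) = 4613.6463 m/s = 4.6136 km/s

4.6136 km/s


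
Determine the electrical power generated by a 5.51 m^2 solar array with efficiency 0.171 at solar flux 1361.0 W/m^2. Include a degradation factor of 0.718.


P = area * eta * S * degradation
P = 5.51 * 0.171 * 1361.0 * 0.718
P = 920.7257 W

920.7257 W


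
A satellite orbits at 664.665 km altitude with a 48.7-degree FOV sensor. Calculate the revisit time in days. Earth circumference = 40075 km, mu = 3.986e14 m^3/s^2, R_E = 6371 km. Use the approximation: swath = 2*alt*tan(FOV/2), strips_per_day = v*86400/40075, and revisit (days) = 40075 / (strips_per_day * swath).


swath = 2*664.665*tan(0.4249877) = 601.6126 km
v = sqrt(mu/r) = 7526.8987 m/s = 7.5269 km/s
strips/day = v*86400/40075 = 7.5269*86400/40075 = 16.2277
coverage/day = strips * swath = 16.2277 * 601.6126 = 9762.7736 km
revisit = 40075 / 9762.7736 = 4.1049 days

4.1049 days


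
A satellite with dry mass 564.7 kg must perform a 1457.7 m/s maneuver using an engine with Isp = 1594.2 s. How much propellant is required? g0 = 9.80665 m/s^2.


ve = Isp * g0 = 1594.2 * 9.80665 = 15633.761430 m/s
mass ratio = exp(dv/ve) = exp(1457.7/15633.761430) = 1.09772573
m_prop = m_dry * (mr - 1) = 564.7 * (1.09772573 - 1)
m_prop = 55.1857 kg

55.1857 kg


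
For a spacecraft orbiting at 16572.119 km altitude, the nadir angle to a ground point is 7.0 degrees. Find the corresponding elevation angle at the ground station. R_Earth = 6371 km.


r = R_E + alt = 22943.1190 km
Law of sines in the satellite / Earth-center / ground-point triangle:
  sin(nadir)/R_E = sin(90 + el)/r  =>  cos(el) = (r/R_E)*sin(nadir)
cos(el) = (22943.1190 / 6371.0000) * sin(7.0 deg) = 0.4388735
el = arccos(0.4388735) = 63.9680 deg
(Earth-central angle = 90 - nadir - el = 19.0320 deg)

63.9680 degrees


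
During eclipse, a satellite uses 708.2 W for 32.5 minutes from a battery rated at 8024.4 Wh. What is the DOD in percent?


E_used = P * t / 60 = 708.2 * 32.5 / 60 = 383.6083 Wh
DOD = E_used / E_total * 100 = 383.6083 / 8024.4 * 100
DOD = 4.7805 %

4.7805 %


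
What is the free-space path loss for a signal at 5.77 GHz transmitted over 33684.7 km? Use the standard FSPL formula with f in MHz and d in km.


f = 5.77 GHz = 5770.0000 MHz
d = 33684.7 km
FSPL = 32.44 + 20*log10(5770.0000) + 20*log10(33684.7)
FSPL = 32.44 + 75.2235 + 90.5487
FSPL = 198.2122 dB

198.2122 dB


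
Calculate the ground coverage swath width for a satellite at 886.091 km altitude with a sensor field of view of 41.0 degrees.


FOV = 41.0 deg = 0.715585 rad
swath = 2 * alt * tan(FOV/2) = 2 * 886.091 * tan(0.3577925)
swath = 2 * 886.091 * 0.3738847
swath = 662.5917 km

662.5917 km


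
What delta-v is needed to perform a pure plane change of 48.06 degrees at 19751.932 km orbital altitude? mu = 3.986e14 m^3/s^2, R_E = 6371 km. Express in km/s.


r = 26122.9320 km = 2.6122932e+07 m
V = sqrt(mu/r) = 3906.2289 m/s
di = 48.06 deg = 0.8388052 rad
dV = 2*V*sin(di/2) = 2*3906.2289*sin(0.4194026)
dV = 3181.3494 m/s = 3.1813 km/s

3.1813 km/s


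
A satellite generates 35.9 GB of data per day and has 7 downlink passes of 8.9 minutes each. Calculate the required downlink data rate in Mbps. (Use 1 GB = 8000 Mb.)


total contact time = 7 * 8.9 * 60 = 3738.0000 s
data = 35.9 GB = 287200.0000 Mb
rate = 287200.0000 / 3738.0000 = 76.8325 Mbps

76.8325 Mbps


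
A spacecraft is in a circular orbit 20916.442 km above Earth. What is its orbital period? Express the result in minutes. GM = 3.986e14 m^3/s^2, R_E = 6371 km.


r = 27287.4420 km = 2.7287442e+07 m
T = 2*pi*sqrt(r^3/mu) = 2*pi*sqrt(2.0318352e+22 / 3.986e14)
T = 44859.6065 s = 747.6601 min

747.6601 minutes


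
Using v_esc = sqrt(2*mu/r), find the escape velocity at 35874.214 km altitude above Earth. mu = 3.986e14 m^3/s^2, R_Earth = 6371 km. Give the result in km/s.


r = 6371.0 + 35874.214 = 42245.2140 km = 4.2245214e+07 m
v_esc = sqrt(2*mu/r) = sqrt(2*3.986e14 / 4.2245214e+07)
v_esc = 4344.0507 m/s = 4.3441 km/s

4.3441 km/s


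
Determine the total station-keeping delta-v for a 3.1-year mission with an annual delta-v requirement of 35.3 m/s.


dV = rate * years = 35.3 * 3.1
dV = 109.4300 m/s

109.4300 m/s


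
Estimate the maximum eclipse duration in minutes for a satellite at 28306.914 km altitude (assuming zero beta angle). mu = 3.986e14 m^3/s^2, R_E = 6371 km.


r = 34677.9140 km
T = 1071.1232 min
Eclipse fraction = arcsin(R_E/r)/pi = arcsin(6371.0000/34677.9140)/pi
= arcsin(0.1837192)/pi = 0.05881372
Eclipse duration = 0.05881372 * 1071.1232 = 62.9967 min

62.9967 minutes


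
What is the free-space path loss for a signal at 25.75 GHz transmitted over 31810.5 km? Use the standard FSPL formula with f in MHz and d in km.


f = 25.75 GHz = 25750.0000 MHz
d = 31810.5 km
FSPL = 32.44 + 20*log10(25750.0000) + 20*log10(31810.5)
FSPL = 32.44 + 88.2155 + 90.0514
FSPL = 210.7070 dB

210.7070 dB


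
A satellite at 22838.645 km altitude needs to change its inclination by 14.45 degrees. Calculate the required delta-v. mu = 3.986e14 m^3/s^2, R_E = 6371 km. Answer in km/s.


r = 29209.6450 km = 2.9209645e+07 m
V = sqrt(mu/r) = 3694.0733 m/s
di = 14.45 deg = 0.2522001 rad
dV = 2*V*sin(di/2) = 2*3694.0733*sin(0.1261)
dV = 929.1785 m/s = 0.9291785 km/s

0.9292 km/s


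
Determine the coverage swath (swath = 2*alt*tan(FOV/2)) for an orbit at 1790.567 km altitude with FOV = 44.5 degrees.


FOV = 44.5 deg = 0.7766715 rad
swath = 2 * alt * tan(FOV/2) = 2 * 1790.567 * tan(0.3883358)
swath = 2 * 1790.567 * 0.4091108
swath = 1465.0806 km

1465.0806 km


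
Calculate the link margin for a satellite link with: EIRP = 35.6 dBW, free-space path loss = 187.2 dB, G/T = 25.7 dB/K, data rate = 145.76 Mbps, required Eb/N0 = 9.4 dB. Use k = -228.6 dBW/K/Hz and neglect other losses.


C/N0 = EIRP - FSPL + G/T - k = 35.6 - 187.2 + 25.7 - (-228.6)
C/N0 = 102.7000 dB-Hz
R_b = 145.76 Mbps = 1.4576e+08 bps -> 10*log10(R_b) = 81.6364 dB-Hz
Eb/N0 = C/N0 - 10*log10(R_b) = 102.7000 - 81.6364 = 21.0636 dB
Margin = Eb/N0 - Eb/N0_req = 21.0636 - 9.4 = 11.6636 dB (link closes)

11.6636 dB


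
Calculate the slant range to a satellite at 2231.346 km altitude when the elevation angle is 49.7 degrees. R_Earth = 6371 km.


h = 2231.346 km, el = 49.7 deg
d = -R_E*sin(el) + sqrt((R_E*sin(el))^2 + 2*R_E*h + h^2)
d = -6371.0000*sin(0.8674286) + sqrt((6371.0000*0.7626683)^2 + 2*6371.0000*2231.346 + 2231.346^2)
d = 2692.2126 km

2692.2126 km


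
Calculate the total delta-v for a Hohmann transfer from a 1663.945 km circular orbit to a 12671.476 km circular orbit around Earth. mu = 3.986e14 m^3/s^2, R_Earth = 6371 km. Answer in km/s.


r1 = 8034.9450 km = 8.034945e+06 m
r2 = 19042.4760 km = 1.9042476e+07 m
dv1 = sqrt(mu/r1)*(sqrt(2*r2/(r1+r2)) - 1) = 1309.8331 m/s
dv2 = sqrt(mu/r2)*(1 - sqrt(2*r1/(r1+r2))) = 1050.5676 m/s
total dv = |dv1| + |dv2| = 1309.8331 + 1050.5676 = 2360.4008 m/s = 2.3604 km/s

2.3604 km/s


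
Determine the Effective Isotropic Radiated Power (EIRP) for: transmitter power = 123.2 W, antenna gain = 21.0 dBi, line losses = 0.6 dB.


Pt = 123.2 W = 20.9061 dBW
EIRP = Pt_dBW + Gt - losses = 20.9061 + 21.0 - 0.6 = 41.3061 dBW

41.3061 dBW


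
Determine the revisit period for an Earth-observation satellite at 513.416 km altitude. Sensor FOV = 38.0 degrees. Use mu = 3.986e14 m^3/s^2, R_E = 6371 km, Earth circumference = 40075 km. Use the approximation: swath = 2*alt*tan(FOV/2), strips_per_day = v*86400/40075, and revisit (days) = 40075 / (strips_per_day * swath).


swath = 2*513.416*tan(0.3316126) = 353.5666 km
v = sqrt(mu/r) = 7609.1316 m/s = 7.6091 km/s
strips/day = v*86400/40075 = 7.6091*86400/40075 = 16.4050
coverage/day = strips * swath = 16.4050 * 353.5666 = 5800.2479 km
revisit = 40075 / 5800.2479 = 6.9092 days

6.9092 days


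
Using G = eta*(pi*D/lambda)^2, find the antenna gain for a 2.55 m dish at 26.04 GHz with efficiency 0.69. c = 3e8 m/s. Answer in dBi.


lambda = c/f = 3e8 / 2.604e+10 = 0.01152074 m
G = eta*(pi*D/lambda)^2 = 0.69*(pi*2.55/0.01152074)^2
G = 333632.7286 (linear)
G = 10*log10(333632.7286) = 55.2327 dBi

55.2327 dBi


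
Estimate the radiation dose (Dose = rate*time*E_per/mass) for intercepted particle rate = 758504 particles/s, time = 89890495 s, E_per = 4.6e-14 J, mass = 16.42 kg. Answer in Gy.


Total energy deposited = rate * time * E_per
  = 758504 * 89890495 * 4.6e-14 = 3.1364 J
Dose = E_total / mass = 3.1364 / 16.42
Dose = 0.1910101 Gy

0.1910 Gy


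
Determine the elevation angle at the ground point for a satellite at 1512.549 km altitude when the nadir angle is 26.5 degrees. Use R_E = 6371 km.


r = R_E + alt = 7883.5490 km
Law of sines in the satellite / Earth-center / ground-point triangle:
  sin(nadir)/R_E = sin(90 + el)/r  =>  cos(el) = (r/R_E)*sin(nadir)
cos(el) = (7883.5490 / 6371.0000) * sin(26.5 deg) = 0.5521303
el = arccos(0.5521303) = 56.4867 deg
(Earth-central angle = 90 - nadir - el = 7.0133 deg)

56.4867 degrees


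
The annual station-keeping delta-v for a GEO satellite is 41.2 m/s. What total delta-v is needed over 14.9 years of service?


dV = rate * years = 41.2 * 14.9
dV = 613.8800 m/s

613.8800 m/s


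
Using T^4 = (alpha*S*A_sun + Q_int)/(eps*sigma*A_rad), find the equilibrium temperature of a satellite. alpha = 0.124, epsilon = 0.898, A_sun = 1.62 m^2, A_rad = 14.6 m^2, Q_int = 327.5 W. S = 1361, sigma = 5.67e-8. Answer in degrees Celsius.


Numerator = alpha*S*A_sun + Q_int = 0.124*1361*1.62 + 327.5 = 600.8977 W
Denominator = eps*sigma*A_rad = 0.898*5.67e-8*14.6 = 7.4338236e-07 W/K^4
T^4 = 8.0832922e+08 K^4
T = 168.6153 K = -104.5347 C

-104.5347 degrees Celsius


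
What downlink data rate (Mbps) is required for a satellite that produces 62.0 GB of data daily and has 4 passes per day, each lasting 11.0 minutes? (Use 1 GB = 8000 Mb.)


total contact time = 4 * 11.0 * 60 = 2640.0000 s
data = 62.0 GB = 496000.0000 Mb
rate = 496000.0000 / 2640.0000 = 187.8788 Mbps

187.8788 Mbps


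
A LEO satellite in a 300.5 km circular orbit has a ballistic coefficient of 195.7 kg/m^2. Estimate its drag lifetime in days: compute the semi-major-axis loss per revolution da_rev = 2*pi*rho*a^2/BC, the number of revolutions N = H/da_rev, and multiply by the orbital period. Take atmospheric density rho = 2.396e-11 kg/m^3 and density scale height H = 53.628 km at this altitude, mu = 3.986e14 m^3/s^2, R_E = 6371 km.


a = R_E + alt = 6671.5000 km = 6.6715e+06 m
da_rev = 2*pi*rho*a^2/BC = 2*pi*2.396e-11*(6.6715e+06)^2/195.7 = 34.239139 m per revolution
N = H/da_rev = 53628.0000 m / 34.239139 m = 1566.2777 revolutions
P = 2*pi*sqrt(a^3/mu) = 5423.0856 s
lifetime = N*P = 1566.2777 * 5423.0856 = 8.494058e+06 s = 98.3109 days

98.3109 days


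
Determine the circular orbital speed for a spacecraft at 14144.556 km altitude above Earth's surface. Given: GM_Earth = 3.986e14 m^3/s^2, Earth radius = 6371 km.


r = R_E + alt = 6371.0 + 14144.556 = 20515.5560 km = 2.0515556e+07 m
v = sqrt(mu/r) = sqrt(3.986e14 / 2.0515556e+07) = 4407.8520 m/s = 4.4079 km/s

4.4079 km/s


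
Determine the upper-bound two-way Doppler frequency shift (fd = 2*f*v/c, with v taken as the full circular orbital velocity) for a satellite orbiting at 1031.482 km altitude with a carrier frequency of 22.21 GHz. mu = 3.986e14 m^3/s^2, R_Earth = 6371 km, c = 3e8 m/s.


r = 7.402482e+06 m
v = sqrt(mu/r) = 7338.0382 m/s (worst-case radial velocity)
f = 22.21 GHz = 2.221e+10 Hz
fd = 2*f*v/c = 2*2.221e+10*7338.0382/3.0e+08
fd = 1.0865189e+06 Hz

1.0865e+06 Hz


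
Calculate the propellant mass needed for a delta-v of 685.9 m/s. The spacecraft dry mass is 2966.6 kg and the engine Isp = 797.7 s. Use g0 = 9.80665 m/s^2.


ve = Isp * g0 = 797.7 * 9.80665 = 7822.764705 m/s
mass ratio = exp(dv/ve) = exp(685.9/7822.764705) = 1.09163874
m_prop = m_dry * (mr - 1) = 2966.6 * (1.09163874 - 1)
m_prop = 271.8555 kg

271.8555 kg


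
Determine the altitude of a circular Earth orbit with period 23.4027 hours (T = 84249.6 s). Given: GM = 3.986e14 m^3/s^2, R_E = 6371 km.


T = 84249.6 s
r = (mu*T^2/(4*pi^2))^(1/3) = (3.986e14 * 84249.6^2 / (4*pi^2))^(1/3)
r = 4.1537251e+07 m = 41537.2510 km
alt = r - R_E = 41537.2510 - 6371 = 35166.2510 km

35166.2510 km


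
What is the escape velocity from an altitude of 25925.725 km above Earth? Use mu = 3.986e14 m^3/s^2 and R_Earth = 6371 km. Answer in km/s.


r = 6371.0 + 25925.725 = 32296.7250 km = 3.2296725e+07 m
v_esc = sqrt(2*mu/r) = sqrt(2*3.986e14 / 3.2296725e+07)
v_esc = 4968.2610 m/s = 4.9683 km/s

4.9683 km/s


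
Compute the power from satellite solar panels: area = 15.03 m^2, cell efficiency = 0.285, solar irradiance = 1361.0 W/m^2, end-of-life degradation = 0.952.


P = area * eta * S * degradation
P = 15.03 * 0.285 * 1361.0 * 0.952
P = 5550.0758 W

5550.0758 W


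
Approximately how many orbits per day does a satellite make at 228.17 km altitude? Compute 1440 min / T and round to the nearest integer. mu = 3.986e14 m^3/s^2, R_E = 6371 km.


r = 6.59917e+06 m
T = 2*pi*sqrt(r^3/mu) = 5335.1323 s = 88.9189 min
revs/day = 1440 / 88.9189 = 16.1945
Rounded: 16 revolutions per day

16 revolutions per day


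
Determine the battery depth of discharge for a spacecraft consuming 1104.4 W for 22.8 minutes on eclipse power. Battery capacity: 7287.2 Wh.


E_used = P * t / 60 = 1104.4 * 22.8 / 60 = 419.6720 Wh
DOD = E_used / E_total * 100 = 419.6720 / 7287.2 * 100
DOD = 5.7590 %

5.7590 %


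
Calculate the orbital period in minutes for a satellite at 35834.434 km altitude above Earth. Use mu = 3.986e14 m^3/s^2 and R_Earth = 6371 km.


r = 42205.4340 km = 4.2205434e+07 m
T = 2*pi*sqrt(r^3/mu) = 2*pi*sqrt(7.5180483e+22 / 3.986e14)
T = 86290.6573 s = 1438.1776 min

1438.1776 minutes


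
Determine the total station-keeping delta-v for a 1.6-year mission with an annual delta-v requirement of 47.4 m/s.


dV = rate * years = 47.4 * 1.6
dV = 75.8400 m/s

75.8400 m/s


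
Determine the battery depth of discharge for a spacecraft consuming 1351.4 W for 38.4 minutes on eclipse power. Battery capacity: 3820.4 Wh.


E_used = P * t / 60 = 1351.4 * 38.4 / 60 = 864.8960 Wh
DOD = E_used / E_total * 100 = 864.8960 / 3820.4 * 100
DOD = 22.6389 %

22.6389 %


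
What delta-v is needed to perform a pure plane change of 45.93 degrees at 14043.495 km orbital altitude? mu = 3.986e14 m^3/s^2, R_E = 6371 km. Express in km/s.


r = 20414.4950 km = 2.0414495e+07 m
V = sqrt(mu/r) = 4418.7489 m/s
di = 45.93 deg = 0.8016297 rad
dV = 2*V*sin(di/2) = 2*4418.7489*sin(0.4008149)
dV = 3448.1155 m/s = 3.4481 km/s

3.4481 km/s


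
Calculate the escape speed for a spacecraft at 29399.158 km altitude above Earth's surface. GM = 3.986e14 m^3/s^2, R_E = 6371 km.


r = 6371.0 + 29399.158 = 35770.1580 km = 3.5770158e+07 m
v_esc = sqrt(2*mu/r) = sqrt(2*3.986e14 / 3.5770158e+07)
v_esc = 4720.8828 m/s = 4.7209 km/s

4.7209 km/s


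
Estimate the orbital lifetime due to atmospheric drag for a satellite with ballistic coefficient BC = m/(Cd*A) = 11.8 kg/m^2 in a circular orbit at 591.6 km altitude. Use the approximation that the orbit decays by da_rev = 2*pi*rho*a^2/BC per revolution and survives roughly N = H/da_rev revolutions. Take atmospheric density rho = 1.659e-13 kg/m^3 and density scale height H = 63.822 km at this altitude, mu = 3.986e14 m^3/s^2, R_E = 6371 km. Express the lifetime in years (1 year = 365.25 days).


a = R_E + alt = 6962.6000 km = 6.9626e+06 m
da_rev = 2*pi*rho*a^2/BC = 2*pi*1.659e-13*(6.9626e+06)^2/11.8 = 4.282399 m per revolution
N = H/da_rev = 63822.0000 m / 4.282399 m = 14903.3284 revolutions
P = 2*pi*sqrt(a^3/mu) = 5781.8709 s
lifetime = N*P = 14903.3284 * 5781.8709 = 8.6169121e+07 s = 997.3278 days
years = 997.3278 / 365.25 = 2.7305 years

2.7305 years


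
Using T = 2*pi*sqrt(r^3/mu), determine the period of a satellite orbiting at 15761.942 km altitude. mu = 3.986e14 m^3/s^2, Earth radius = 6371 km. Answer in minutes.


r = 22132.9420 km = 2.2132942e+07 m
T = 2*pi*sqrt(r^3/mu) = 2*pi*sqrt(1.0842201e+22 / 3.986e14)
T = 32769.5094 s = 546.1585 min

546.1585 minutes


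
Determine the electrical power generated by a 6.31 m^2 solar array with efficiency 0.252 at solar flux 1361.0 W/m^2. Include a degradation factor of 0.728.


P = area * eta * S * degradation
P = 6.31 * 0.252 * 1361.0 * 0.728
P = 1575.5036 W

1575.5036 W


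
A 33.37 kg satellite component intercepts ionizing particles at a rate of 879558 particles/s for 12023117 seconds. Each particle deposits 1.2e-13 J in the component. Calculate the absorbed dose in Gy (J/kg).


Total energy deposited = rate * time * E_per
  = 879558 * 12023117 * 1.2e-13 = 1.2690 J
Dose = E_total / mass = 1.2690 / 33.37
Dose = 0.03802827 Gy

0.0380 Gy


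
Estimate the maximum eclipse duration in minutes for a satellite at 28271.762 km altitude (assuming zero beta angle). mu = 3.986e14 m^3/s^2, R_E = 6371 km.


r = 34642.7620 km
T = 1069.4949 min
Eclipse fraction = arcsin(R_E/r)/pi = arcsin(6371.0000/34642.7620)/pi
= arcsin(0.1839057)/pi = 0.05887409
Eclipse duration = 0.05887409 * 1069.4949 = 62.9655 min

62.9655 minutes
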